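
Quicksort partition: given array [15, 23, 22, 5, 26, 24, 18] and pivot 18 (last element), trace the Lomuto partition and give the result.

Lomuto partition with pivot = 18:

Initial array: [15, 23, 22, 5, 26, 24, 18]

arr[0]=15 <= 18: swap with position 0, array becomes [15, 23, 22, 5, 26, 24, 18]
arr[1]=23 > 18: no swap
arr[2]=22 > 18: no swap
arr[3]=5 <= 18: swap with position 1, array becomes [15, 5, 22, 23, 26, 24, 18]
arr[4]=26 > 18: no swap
arr[5]=24 > 18: no swap

Place pivot at position 2: [15, 5, 18, 23, 26, 24, 22]
Pivot position: 2

After partitioning with pivot 18, the array becomes [15, 5, 18, 23, 26, 24, 22]. The pivot is placed at index 2. All elements to the left of the pivot are <= 18, and all elements to the right are > 18.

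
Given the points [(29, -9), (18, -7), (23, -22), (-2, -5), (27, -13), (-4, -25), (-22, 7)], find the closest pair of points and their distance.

Computing all pairwise distances among 7 points:

d((29, -9), (18, -7)) = 11.1803
d((29, -9), (23, -22)) = 14.3178
d((29, -9), (-2, -5)) = 31.257
d((29, -9), (27, -13)) = 4.4721 <-- minimum
d((29, -9), (-4, -25)) = 36.6742
d((29, -9), (-22, 7)) = 53.4509
d((18, -7), (23, -22)) = 15.8114
d((18, -7), (-2, -5)) = 20.0998
d((18, -7), (27, -13)) = 10.8167
d((18, -7), (-4, -25)) = 28.4253
d((18, -7), (-22, 7)) = 42.3792
d((23, -22), (-2, -5)) = 30.2324
d((23, -22), (27, -13)) = 9.8489
d((23, -22), (-4, -25)) = 27.1662
d((23, -22), (-22, 7)) = 53.535
d((-2, -5), (27, -13)) = 30.0832
d((-2, -5), (-4, -25)) = 20.0998
d((-2, -5), (-22, 7)) = 23.3238
d((27, -13), (-4, -25)) = 33.2415
d((27, -13), (-22, 7)) = 52.9245
d((-4, -25), (-22, 7)) = 36.7151

Closest pair: (29, -9) and (27, -13) with distance 4.4721

The closest pair is (29, -9) and (27, -13) with Euclidean distance 4.4721. For 7 points, brute-force pairwise comparison is shown above. For large n, the divide-and-conquer algorithm (sort by x, recurse on halves, check the dividing strip) achieves O(n log n).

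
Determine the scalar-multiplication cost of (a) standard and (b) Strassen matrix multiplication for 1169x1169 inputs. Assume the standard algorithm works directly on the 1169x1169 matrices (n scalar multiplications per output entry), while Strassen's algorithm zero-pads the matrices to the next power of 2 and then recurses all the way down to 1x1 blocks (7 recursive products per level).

Matrix multiplication for 1169x1169 matrices:

Strassen's algorithm requires power-of-2 dimensions. Pad 1169x1169 to 2048x2048 (next power of 2).

Standard algorithm: 1169^3 = 1597509809 multiplications
Strassen's algorithm: 7^(log2(2048)) = 7^11 = 1977326743 multiplications
Difference: 1597509809 - 1977326743 = -379816934 (Strassen uses MORE here due to padding overhead — for small or just-over-power-of-2 n, padding can outweigh the per-level savings)

Standard: 1597509809 multiplications (1169^3). Strassen: 1977326743 multiplications (7^11, after padding to 2048x2048). Strassen reduces 8 recursive multiplications to 7 at each level.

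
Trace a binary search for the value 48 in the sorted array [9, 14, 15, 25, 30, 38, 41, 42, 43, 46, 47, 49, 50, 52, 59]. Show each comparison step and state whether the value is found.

Binary search for 48 in [9, 14, 15, 25, 30, 38, 41, 42, 43, 46, 47, 49, 50, 52, 59]:

lo=0, hi=14, mid=7, arr[mid]=42 -> 42 < 48, search right half
lo=8, hi=14, mid=11, arr[mid]=49 -> 49 > 48, search left half
lo=8, hi=10, mid=9, arr[mid]=46 -> 46 < 48, search right half
lo=10, hi=10, mid=10, arr[mid]=47 -> 47 < 48, search right half
lo=11 > hi=10, target 48 not found

Binary search determines that 48 is not in the array after 4 comparisons. The search space was exhausted without finding the target.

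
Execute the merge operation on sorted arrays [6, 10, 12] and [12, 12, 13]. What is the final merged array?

Merging process:

Compare 6 vs 12: take 6 from left. Merged: [6]
Compare 10 vs 12: take 10 from left. Merged: [6, 10]
Compare 12 vs 12: take 12 from left. Merged: [6, 10, 12]
Append remaining from right: [12, 12, 13]. Merged: [6, 10, 12, 12, 12, 13]

Final merged array: [6, 10, 12, 12, 12, 13]
Total comparisons: 3

The merged array is [6, 10, 12, 12, 12, 13], requiring 3 comparisons. The merge step runs in O(n) time where n is the total number of elements.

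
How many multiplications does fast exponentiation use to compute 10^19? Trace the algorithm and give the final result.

Computing 10^19 by squaring (build up from 10^1; each line after the first costs one multiplication):

10^1 = 10
10^2 = (10^1)^2 = 10^2 = 100
10^4 = (10^2)^2 = 100^2 = 10000
10^8 = (10^4)^2 = 10000^2 = 100000000
10^9 = 10 * 10^8 = 10 * 100000000 = 1000000000
10^18 = (10^9)^2 = 1000000000^2 = 1000000000000000000
10^19 = 10 * 10^18 = 10 * 1000000000000000000 = 10000000000000000000

Result: 10000000000000000000
Multiplications needed: 6 (6 lines after 10^1)

10^19 = 10000000000000000000. Using exponentiation by squaring, this requires 6 multiplications. The key idea: if the exponent is even, square the half-power; if odd, multiply by the base once.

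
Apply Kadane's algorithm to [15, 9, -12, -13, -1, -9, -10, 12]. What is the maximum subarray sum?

Using Kadane's algorithm on [15, 9, -12, -13, -1, -9, -10, 12]:

Scanning through the array:
Position 1 (value 9): max_ending_here = 24, max_so_far = 24
Position 2 (value -12): max_ending_here = 12, max_so_far = 24
Position 3 (value -13): max_ending_here = -1, max_so_far = 24
Position 4 (value -1): max_ending_here = -1, max_so_far = 24
Position 5 (value -9): max_ending_here = -9, max_so_far = 24
Position 6 (value -10): max_ending_here = -10, max_so_far = 24
Position 7 (value 12): max_ending_here = 12, max_so_far = 24

Maximum subarray: [15, 9]
Maximum sum: 24

The maximum subarray is [15, 9] with sum 24. This subarray runs from index 0 to index 1.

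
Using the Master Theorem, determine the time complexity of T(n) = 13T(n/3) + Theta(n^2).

Master Theorem for T(n) = 13T(n/3) + O(n^2):

a = 13, b = 3, c = 2
log_b(a) = log_3(13) = 2.3347

Case 1: c = 2 < log_3(13) = 2.3347
T(n) = O(n^(log_3 13))

For T(n) = 13T(n/3) + O(n^2): log_3(13) = 2.3347. This is Case 1 of the Master Theorem (c < log_b(a), work dominated by leaves), giving O(n^(log_3 13)).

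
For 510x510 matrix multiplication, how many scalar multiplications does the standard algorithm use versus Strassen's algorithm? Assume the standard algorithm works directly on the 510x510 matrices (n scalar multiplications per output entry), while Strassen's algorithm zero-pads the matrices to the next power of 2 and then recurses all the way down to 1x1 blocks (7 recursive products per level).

Matrix multiplication for 510x510 matrices:

Strassen's algorithm requires power-of-2 dimensions. Pad 510x510 to 512x512 (next power of 2).

Standard algorithm: 510^3 = 132651000 multiplications
Strassen's algorithm: 7^(log2(512)) = 7^9 = 40353607 multiplications
Savings: 132651000 - 40353607 = 92297393 multiplications

Standard: 132651000 multiplications (510^3). Strassen: 40353607 multiplications (7^9, after padding to 512x512). Strassen reduces 8 recursive multiplications to 7 at each level.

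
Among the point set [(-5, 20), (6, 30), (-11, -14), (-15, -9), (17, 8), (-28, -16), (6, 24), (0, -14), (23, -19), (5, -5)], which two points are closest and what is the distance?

Computing all pairwise distances among 10 points:

d((-5, 20), (6, 30)) = 14.8661
d((-5, 20), (-11, -14)) = 34.5254
d((-5, 20), (-15, -9)) = 30.6757
d((-5, 20), (17, 8)) = 25.0599
d((-5, 20), (-28, -16)) = 42.72
d((-5, 20), (6, 24)) = 11.7047
d((-5, 20), (0, -14)) = 34.3657
d((-5, 20), (23, -19)) = 48.0104
d((-5, 20), (5, -5)) = 26.9258
d((6, 30), (-11, -14)) = 47.1699
d((6, 30), (-15, -9)) = 44.2945
d((6, 30), (17, 8)) = 24.5967
d((6, 30), (-28, -16)) = 57.2014
d((6, 30), (6, 24)) = 6.0 <-- minimum
d((6, 30), (0, -14)) = 44.4072
d((6, 30), (23, -19)) = 51.8652
d((6, 30), (5, -5)) = 35.0143
d((-11, -14), (-15, -9)) = 6.4031
d((-11, -14), (17, 8)) = 35.609
d((-11, -14), (-28, -16)) = 17.1172
d((-11, -14), (6, 24)) = 41.6293
d((-11, -14), (0, -14)) = 11.0
d((-11, -14), (23, -19)) = 34.3657
d((-11, -14), (5, -5)) = 18.3576
d((-15, -9), (17, 8)) = 36.2353
d((-15, -9), (-28, -16)) = 14.7648
d((-15, -9), (6, 24)) = 39.1152
d((-15, -9), (0, -14)) = 15.8114
d((-15, -9), (23, -19)) = 39.2938
d((-15, -9), (5, -5)) = 20.3961
d((17, 8), (-28, -16)) = 51.0
d((17, 8), (6, 24)) = 19.4165
d((17, 8), (0, -14)) = 27.8029
d((17, 8), (23, -19)) = 27.6586
d((17, 8), (5, -5)) = 17.6918
d((-28, -16), (6, 24)) = 52.4976
d((-28, -16), (0, -14)) = 28.0713
d((-28, -16), (23, -19)) = 51.0882
d((-28, -16), (5, -5)) = 34.7851
d((6, 24), (0, -14)) = 38.4708
d((6, 24), (23, -19)) = 46.2385
d((6, 24), (5, -5)) = 29.0172
d((0, -14), (23, -19)) = 23.5372
d((0, -14), (5, -5)) = 10.2956
d((23, -19), (5, -5)) = 22.8035

Closest pair: (6, 30) and (6, 24) with distance 6.0

The closest pair is (6, 30) and (6, 24) with Euclidean distance 6.0. For 10 points, brute-force pairwise comparison is shown above. For large n, the divide-and-conquer algorithm (sort by x, recurse on halves, check the dividing strip) achieves O(n log n).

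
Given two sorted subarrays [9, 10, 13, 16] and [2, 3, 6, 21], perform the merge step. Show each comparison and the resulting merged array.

Merging process:

Compare 9 vs 2: take 2 from right. Merged: [2]
Compare 9 vs 3: take 3 from right. Merged: [2, 3]
Compare 9 vs 6: take 6 from right. Merged: [2, 3, 6]
Compare 9 vs 21: take 9 from left. Merged: [2, 3, 6, 9]
Compare 10 vs 21: take 10 from left. Merged: [2, 3, 6, 9, 10]
Compare 13 vs 21: take 13 from left. Merged: [2, 3, 6, 9, 10, 13]
Compare 16 vs 21: take 16 from left. Merged: [2, 3, 6, 9, 10, 13, 16]
Append remaining from right: [21]. Merged: [2, 3, 6, 9, 10, 13, 16, 21]

Final merged array: [2, 3, 6, 9, 10, 13, 16, 21]
Total comparisons: 7

The merged array is [2, 3, 6, 9, 10, 13, 16, 21], requiring 7 comparisons. The merge step runs in O(n) time where n is the total number of elements.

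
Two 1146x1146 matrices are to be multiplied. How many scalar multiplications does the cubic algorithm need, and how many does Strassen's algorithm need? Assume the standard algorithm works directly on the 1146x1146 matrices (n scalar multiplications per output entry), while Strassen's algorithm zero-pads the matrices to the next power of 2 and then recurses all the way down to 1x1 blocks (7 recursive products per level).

Matrix multiplication for 1146x1146 matrices:

Strassen's algorithm requires power-of-2 dimensions. Pad 1146x1146 to 2048x2048 (next power of 2).

Standard algorithm: 1146^3 = 1505060136 multiplications
Strassen's algorithm: 7^(log2(2048)) = 7^11 = 1977326743 multiplications
Difference: 1505060136 - 1977326743 = -472266607 (Strassen uses MORE here due to padding overhead — for small or just-over-power-of-2 n, padding can outweigh the per-level savings)

Standard: 1505060136 multiplications (1146^3). Strassen: 1977326743 multiplications (7^11, after padding to 2048x2048). Strassen reduces 8 recursive multiplications to 7 at each level.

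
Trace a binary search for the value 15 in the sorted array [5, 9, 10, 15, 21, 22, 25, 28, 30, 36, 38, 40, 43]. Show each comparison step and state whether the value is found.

Binary search for 15 in [5, 9, 10, 15, 21, 22, 25, 28, 30, 36, 38, 40, 43]:

lo=0, hi=12, mid=6, arr[mid]=25 -> 25 > 15, search left half
lo=0, hi=5, mid=2, arr[mid]=10 -> 10 < 15, search right half
lo=3, hi=5, mid=4, arr[mid]=21 -> 21 > 15, search left half
lo=3, hi=3, mid=3, arr[mid]=15 -> Found target at index 3!

Binary search finds 15 at index 3 after 4 comparisons. The search repeatedly halves the search space by comparing with the middle element.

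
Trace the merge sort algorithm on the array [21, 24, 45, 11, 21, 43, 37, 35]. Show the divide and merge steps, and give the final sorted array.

Merge sort trace:

Split: [21, 24, 45, 11, 21, 43, 37, 35] -> [21, 24, 45, 11] and [21, 43, 37, 35]
  Split: [21, 24, 45, 11] -> [21, 24] and [45, 11]
    Split: [21, 24] -> [21] and [24]
    Merge: [21] + [24] -> [21, 24]
    Split: [45, 11] -> [45] and [11]
    Merge: [45] + [11] -> [11, 45]
  Merge: [21, 24] + [11, 45] -> [11, 21, 24, 45]
  Split: [21, 43, 37, 35] -> [21, 43] and [37, 35]
    Split: [21, 43] -> [21] and [43]
    Merge: [21] + [43] -> [21, 43]
    Split: [37, 35] -> [37] and [35]
    Merge: [37] + [35] -> [35, 37]
  Merge: [21, 43] + [35, 37] -> [21, 35, 37, 43]
Merge: [11, 21, 24, 45] + [21, 35, 37, 43] -> [11, 21, 21, 24, 35, 37, 43, 45]

Final sorted array: [11, 21, 21, 24, 35, 37, 43, 45]

The merge sort proceeds by recursively splitting the array and merging sorted halves.
After all merges, the sorted array is [11, 21, 21, 24, 35, 37, 43, 45].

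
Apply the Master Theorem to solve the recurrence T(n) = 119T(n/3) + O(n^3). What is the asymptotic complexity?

Master Theorem for T(n) = 119T(n/3) + O(n^3):

a = 119, b = 3, c = 3
log_b(a) = log_3(119) = 4.3501

Case 1: c = 3 < log_3(119) = 4.3501
T(n) = O(n^(log_3 119))

For T(n) = 119T(n/3) + O(n^3): log_3(119) = 4.3501. This is Case 1 of the Master Theorem (c < log_b(a), work dominated by leaves), giving O(n^(log_3 119)).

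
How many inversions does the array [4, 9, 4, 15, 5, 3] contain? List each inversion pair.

Finding inversions in [4, 9, 4, 15, 5, 3]:

(0, 5): arr[0]=4 > arr[5]=3
(1, 2): arr[1]=9 > arr[2]=4
(1, 4): arr[1]=9 > arr[4]=5
(1, 5): arr[1]=9 > arr[5]=3
(2, 5): arr[2]=4 > arr[5]=3
(3, 4): arr[3]=15 > arr[4]=5
(3, 5): arr[3]=15 > arr[5]=3
(4, 5): arr[4]=5 > arr[5]=3

Total inversions: 8

The array has 8 inversion(s): (0,5), (1,2), (1,4), (1,5), (2,5), (3,4), (3,5), (4,5). Each pair (i,j) satisfies i < j and arr[i] > arr[j].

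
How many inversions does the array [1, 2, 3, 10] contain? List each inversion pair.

Finding inversions in [1, 2, 3, 10]:


Total inversions: 0

The array has 0 inversions. It is already sorted.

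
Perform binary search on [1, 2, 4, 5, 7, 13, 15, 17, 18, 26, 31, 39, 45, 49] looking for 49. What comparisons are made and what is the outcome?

Binary search for 49 in [1, 2, 4, 5, 7, 13, 15, 17, 18, 26, 31, 39, 45, 49]:

lo=0, hi=13, mid=6, arr[mid]=15 -> 15 < 49, search right half
lo=7, hi=13, mid=10, arr[mid]=31 -> 31 < 49, search right half
lo=11, hi=13, mid=12, arr[mid]=45 -> 45 < 49, search right half
lo=13, hi=13, mid=13, arr[mid]=49 -> Found target at index 13!

Binary search finds 49 at index 13 after 4 comparisons. The search repeatedly halves the search space by comparing with the middle element.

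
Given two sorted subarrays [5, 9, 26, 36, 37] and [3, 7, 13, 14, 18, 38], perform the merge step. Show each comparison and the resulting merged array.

Merging process:

Compare 5 vs 3: take 3 from right. Merged: [3]
Compare 5 vs 7: take 5 from left. Merged: [3, 5]
Compare 9 vs 7: take 7 from right. Merged: [3, 5, 7]
Compare 9 vs 13: take 9 from left. Merged: [3, 5, 7, 9]
Compare 26 vs 13: take 13 from right. Merged: [3, 5, 7, 9, 13]
Compare 26 vs 14: take 14 from right. Merged: [3, 5, 7, 9, 13, 14]
Compare 26 vs 18: take 18 from right. Merged: [3, 5, 7, 9, 13, 14, 18]
Compare 26 vs 38: take 26 from left. Merged: [3, 5, 7, 9, 13, 14, 18, 26]
Compare 36 vs 38: take 36 from left. Merged: [3, 5, 7, 9, 13, 14, 18, 26, 36]
Compare 37 vs 38: take 37 from left. Merged: [3, 5, 7, 9, 13, 14, 18, 26, 36, 37]
Append remaining from right: [38]. Merged: [3, 5, 7, 9, 13, 14, 18, 26, 36, 37, 38]

Final merged array: [3, 5, 7, 9, 13, 14, 18, 26, 36, 37, 38]
Total comparisons: 10

The merged array is [3, 5, 7, 9, 13, 14, 18, 26, 36, 37, 38], requiring 10 comparisons. The merge step runs in O(n) time where n is the total number of elements.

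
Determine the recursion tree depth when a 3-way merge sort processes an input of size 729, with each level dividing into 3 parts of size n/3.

For divide and conquer with division factor 3:

Problem sizes at each level:
Level 0: 729
Level 1: 243
Level 2: 81
Level 3: 27
Level 4: 9
Level 5: 3
Level 6: 1

The root is level 0 and the size-1 base case is level 6 (the tree spans levels 0 through 6, i.e. 7 levels counting the root), so the depth is the number of divisions: log_3(729) = 6

The recursion tree depth is log_3(729) = 6. At each level, the problem size is divided by 3, so it takes 6 divisions to reduce to a base case of size 1. The algorithm makes 3 recursive calls at each level.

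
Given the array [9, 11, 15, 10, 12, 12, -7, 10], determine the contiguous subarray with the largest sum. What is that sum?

Using Kadane's algorithm on [9, 11, 15, 10, 12, 12, -7, 10]:

Scanning through the array:
Position 1 (value 11): max_ending_here = 20, max_so_far = 20
Position 2 (value 15): max_ending_here = 35, max_so_far = 35
Position 3 (value 10): max_ending_here = 45, max_so_far = 45
Position 4 (value 12): max_ending_here = 57, max_so_far = 57
Position 5 (value 12): max_ending_here = 69, max_so_far = 69
Position 6 (value -7): max_ending_here = 62, max_so_far = 69
Position 7 (value 10): max_ending_here = 72, max_so_far = 72

Maximum subarray: [9, 11, 15, 10, 12, 12, -7, 10]
Maximum sum: 72

The maximum subarray is [9, 11, 15, 10, 12, 12, -7, 10] with sum 72. This subarray runs from index 0 to index 7.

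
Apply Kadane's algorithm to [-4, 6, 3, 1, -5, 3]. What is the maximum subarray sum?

Using Kadane's algorithm on [-4, 6, 3, 1, -5, 3]:

Scanning through the array:
Position 1 (value 6): max_ending_here = 6, max_so_far = 6
Position 2 (value 3): max_ending_here = 9, max_so_far = 9
Position 3 (value 1): max_ending_here = 10, max_so_far = 10
Position 4 (value -5): max_ending_here = 5, max_so_far = 10
Position 5 (value 3): max_ending_here = 8, max_so_far = 10

Maximum subarray: [6, 3, 1]
Maximum sum: 10

The maximum subarray is [6, 3, 1] with sum 10. This subarray runs from index 1 to index 3.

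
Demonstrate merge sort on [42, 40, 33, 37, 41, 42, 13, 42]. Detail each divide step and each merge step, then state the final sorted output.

Merge sort trace:

Split: [42, 40, 33, 37, 41, 42, 13, 42] -> [42, 40, 33, 37] and [41, 42, 13, 42]
  Split: [42, 40, 33, 37] -> [42, 40] and [33, 37]
    Split: [42, 40] -> [42] and [40]
    Merge: [42] + [40] -> [40, 42]
    Split: [33, 37] -> [33] and [37]
    Merge: [33] + [37] -> [33, 37]
  Merge: [40, 42] + [33, 37] -> [33, 37, 40, 42]
  Split: [41, 42, 13, 42] -> [41, 42] and [13, 42]
    Split: [41, 42] -> [41] and [42]
    Merge: [41] + [42] -> [41, 42]
    Split: [13, 42] -> [13] and [42]
    Merge: [13] + [42] -> [13, 42]
  Merge: [41, 42] + [13, 42] -> [13, 41, 42, 42]
Merge: [33, 37, 40, 42] + [13, 41, 42, 42] -> [13, 33, 37, 40, 41, 42, 42, 42]

Final sorted array: [13, 33, 37, 40, 41, 42, 42, 42]

The merge sort proceeds by recursively splitting the array and merging sorted halves.
After all merges, the sorted array is [13, 33, 37, 40, 41, 42, 42, 42].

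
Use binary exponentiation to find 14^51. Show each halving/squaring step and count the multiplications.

Computing 14^51 by squaring (build up from 14^1; each line after the first costs one multiplication):

14^1 = 14
14^2 = (14^1)^2 = 14^2 = 196
14^3 = 14 * 14^2 = 14 * 196 = 2744
14^6 = (14^3)^2 = 2744^2 = 7529536
14^12 = (14^6)^2 = 7529536^2 = 56693912375296
14^24 = (14^12)^2 = 56693912375296^2 = 3214199700417740936751087616
14^25 = 14 * 14^24 = 14 * 3214199700417740936751087616 = 44998795805848373114515226624
14^50 = (14^25)^2 = 44998795805848373114515226624^2 = 2024891623976437135118764865774783290467102632746078437376
14^51 = 14 * 14^50 = 14 * 2024891623976437135118764865774783290467102632746078437376 = 28348482735670119891662708120846966066539436858445098123264

Result: 28348482735670119891662708120846966066539436858445098123264
Multiplications needed: 8 (8 lines after 14^1)

14^51 = 28348482735670119891662708120846966066539436858445098123264. Using exponentiation by squaring, this requires 8 multiplications. The key idea: if the exponent is even, square the half-power; if odd, multiply by the base once.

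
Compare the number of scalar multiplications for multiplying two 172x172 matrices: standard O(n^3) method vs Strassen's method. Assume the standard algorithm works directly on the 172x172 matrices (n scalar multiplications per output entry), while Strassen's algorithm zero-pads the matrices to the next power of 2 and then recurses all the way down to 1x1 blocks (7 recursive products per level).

Matrix multiplication for 172x172 matrices:

Strassen's algorithm requires power-of-2 dimensions. Pad 172x172 to 256x256 (next power of 2).

Standard algorithm: 172^3 = 5088448 multiplications
Strassen's algorithm: 7^(log2(256)) = 7^8 = 5764801 multiplications
Difference: 5088448 - 5764801 = -676353 (Strassen uses MORE here due to padding overhead — for small or just-over-power-of-2 n, padding can outweigh the per-level savings)

Standard: 5088448 multiplications (172^3). Strassen: 5764801 multiplications (7^8, after padding to 256x256). Strassen reduces 8 recursive multiplications to 7 at each level.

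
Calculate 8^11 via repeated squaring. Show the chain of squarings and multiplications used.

Computing 8^11 by squaring (build up from 8^1; each line after the first costs one multiplication):

8^1 = 8
8^2 = (8^1)^2 = 8^2 = 64
8^4 = (8^2)^2 = 64^2 = 4096
8^5 = 8 * 8^4 = 8 * 4096 = 32768
8^10 = (8^5)^2 = 32768^2 = 1073741824
8^11 = 8 * 8^10 = 8 * 1073741824 = 8589934592

Result: 8589934592
Multiplications needed: 5 (5 lines after 8^1)

8^11 = 8589934592. Using exponentiation by squaring, this requires 5 multiplications. The key idea: if the exponent is even, square the half-power; if odd, multiply by the base once.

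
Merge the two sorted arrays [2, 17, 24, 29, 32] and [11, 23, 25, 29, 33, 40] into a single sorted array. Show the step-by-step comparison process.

Merging process:

Compare 2 vs 11: take 2 from left. Merged: [2]
Compare 17 vs 11: take 11 from right. Merged: [2, 11]
Compare 17 vs 23: take 17 from left. Merged: [2, 11, 17]
Compare 24 vs 23: take 23 from right. Merged: [2, 11, 17, 23]
Compare 24 vs 25: take 24 from left. Merged: [2, 11, 17, 23, 24]
Compare 29 vs 25: take 25 from right. Merged: [2, 11, 17, 23, 24, 25]
Compare 29 vs 29: take 29 from left. Merged: [2, 11, 17, 23, 24, 25, 29]
Compare 32 vs 29: take 29 from right. Merged: [2, 11, 17, 23, 24, 25, 29, 29]
Compare 32 vs 33: take 32 from left. Merged: [2, 11, 17, 23, 24, 25, 29, 29, 32]
Append remaining from right: [33, 40]. Merged: [2, 11, 17, 23, 24, 25, 29, 29, 32, 33, 40]

Final merged array: [2, 11, 17, 23, 24, 25, 29, 29, 32, 33, 40]
Total comparisons: 9

The merged array is [2, 11, 17, 23, 24, 25, 29, 29, 32, 33, 40], requiring 9 comparisons. The merge step runs in O(n) time where n is the total number of elements.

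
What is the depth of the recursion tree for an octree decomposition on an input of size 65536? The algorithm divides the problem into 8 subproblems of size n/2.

For divide and conquer with division factor 2:

Problem sizes at each level:
Level 0: 65536
Level 1: 32768
Level 2: 16384
Level 3: 8192
Level 4: 4096
Level 5: 2048
Level 6: 1024
Level 7: 512
Level 8: 256
Level 9: 128
Level 10: 64
Level 11: 32
Level 12: 16
Level 13: 8
Level 14: 4
Level 15: 2
Level 16: 1

The root is level 0 and the size-1 base case is level 16 (the tree spans levels 0 through 16, i.e. 17 levels counting the root), so the depth is the number of divisions: log_2(65536) = 16

The recursion tree depth is log_2(65536) = 16. At each level, the problem size is divided by 2, so it takes 16 divisions to reduce to a base case of size 1. The algorithm makes 8 recursive calls at each level.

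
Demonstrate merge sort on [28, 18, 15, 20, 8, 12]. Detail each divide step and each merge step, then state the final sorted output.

Merge sort trace:

Split: [28, 18, 15, 20, 8, 12] -> [28, 18, 15] and [20, 8, 12]
  Split: [28, 18, 15] -> [28] and [18, 15]
    Split: [18, 15] -> [18] and [15]
    Merge: [18] + [15] -> [15, 18]
  Merge: [28] + [15, 18] -> [15, 18, 28]
  Split: [20, 8, 12] -> [20] and [8, 12]
    Split: [8, 12] -> [8] and [12]
    Merge: [8] + [12] -> [8, 12]
  Merge: [20] + [8, 12] -> [8, 12, 20]
Merge: [15, 18, 28] + [8, 12, 20] -> [8, 12, 15, 18, 20, 28]

Final sorted array: [8, 12, 15, 18, 20, 28]

The merge sort proceeds by recursively splitting the array and merging sorted halves.
After all merges, the sorted array is [8, 12, 15, 18, 20, 28].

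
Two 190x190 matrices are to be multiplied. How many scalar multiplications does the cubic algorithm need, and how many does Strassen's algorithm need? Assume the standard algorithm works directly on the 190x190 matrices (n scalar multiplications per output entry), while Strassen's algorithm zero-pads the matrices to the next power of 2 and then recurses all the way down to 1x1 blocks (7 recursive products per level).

Matrix multiplication for 190x190 matrices:

Strassen's algorithm requires power-of-2 dimensions. Pad 190x190 to 256x256 (next power of 2).

Standard algorithm: 190^3 = 6859000 multiplications
Strassen's algorithm: 7^(log2(256)) = 7^8 = 5764801 multiplications
Savings: 6859000 - 5764801 = 1094199 multiplications

Standard: 6859000 multiplications (190^3). Strassen: 5764801 multiplications (7^8, after padding to 256x256). Strassen reduces 8 recursive multiplications to 7 at each level.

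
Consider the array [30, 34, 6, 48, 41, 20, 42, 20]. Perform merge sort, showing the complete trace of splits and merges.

Merge sort trace:

Split: [30, 34, 6, 48, 41, 20, 42, 20] -> [30, 34, 6, 48] and [41, 20, 42, 20]
  Split: [30, 34, 6, 48] -> [30, 34] and [6, 48]
    Split: [30, 34] -> [30] and [34]
    Merge: [30] + [34] -> [30, 34]
    Split: [6, 48] -> [6] and [48]
    Merge: [6] + [48] -> [6, 48]
  Merge: [30, 34] + [6, 48] -> [6, 30, 34, 48]
  Split: [41, 20, 42, 20] -> [41, 20] and [42, 20]
    Split: [41, 20] -> [41] and [20]
    Merge: [41] + [20] -> [20, 41]
    Split: [42, 20] -> [42] and [20]
    Merge: [42] + [20] -> [20, 42]
  Merge: [20, 41] + [20, 42] -> [20, 20, 41, 42]
Merge: [6, 30, 34, 48] + [20, 20, 41, 42] -> [6, 20, 20, 30, 34, 41, 42, 48]

Final sorted array: [6, 20, 20, 30, 34, 41, 42, 48]

The merge sort proceeds by recursively splitting the array and merging sorted halves.
After all merges, the sorted array is [6, 20, 20, 30, 34, 41, 42, 48].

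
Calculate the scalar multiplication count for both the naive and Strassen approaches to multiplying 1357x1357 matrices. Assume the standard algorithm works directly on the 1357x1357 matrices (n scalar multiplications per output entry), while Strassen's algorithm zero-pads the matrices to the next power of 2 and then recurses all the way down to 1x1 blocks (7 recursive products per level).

Matrix multiplication for 1357x1357 matrices:

Strassen's algorithm requires power-of-2 dimensions. Pad 1357x1357 to 2048x2048 (next power of 2).

Standard algorithm: 1357^3 = 2498846293 multiplications
Strassen's algorithm: 7^(log2(2048)) = 7^11 = 1977326743 multiplications
Savings: 2498846293 - 1977326743 = 521519550 multiplications

Standard: 2498846293 multiplications (1357^3). Strassen: 1977326743 multiplications (7^11, after padding to 2048x2048). Strassen reduces 8 recursive multiplications to 7 at each level.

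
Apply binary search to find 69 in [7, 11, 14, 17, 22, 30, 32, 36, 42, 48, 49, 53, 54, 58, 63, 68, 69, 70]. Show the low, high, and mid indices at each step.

Binary search for 69 in [7, 11, 14, 17, 22, 30, 32, 36, 42, 48, 49, 53, 54, 58, 63, 68, 69, 70]:

lo=0, hi=17, mid=8, arr[mid]=42 -> 42 < 69, search right half
lo=9, hi=17, mid=13, arr[mid]=58 -> 58 < 69, search right half
lo=14, hi=17, mid=15, arr[mid]=68 -> 68 < 69, search right half
lo=16, hi=17, mid=16, arr[mid]=69 -> Found target at index 16!

Binary search finds 69 at index 16 after 4 comparisons. The search repeatedly halves the search space by comparing with the middle element.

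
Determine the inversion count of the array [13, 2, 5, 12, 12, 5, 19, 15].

Finding inversions in [13, 2, 5, 12, 12, 5, 19, 15]:

(0, 1): arr[0]=13 > arr[1]=2
(0, 2): arr[0]=13 > arr[2]=5
(0, 3): arr[0]=13 > arr[3]=12
(0, 4): arr[0]=13 > arr[4]=12
(0, 5): arr[0]=13 > arr[5]=5
(3, 5): arr[3]=12 > arr[5]=5
(4, 5): arr[4]=12 > arr[5]=5
(6, 7): arr[6]=19 > arr[7]=15

Total inversions: 8

The array has 8 inversion(s): (0,1), (0,2), (0,3), (0,4), (0,5), (3,5), (4,5), (6,7). Each pair (i,j) satisfies i < j and arr[i] > arr[j].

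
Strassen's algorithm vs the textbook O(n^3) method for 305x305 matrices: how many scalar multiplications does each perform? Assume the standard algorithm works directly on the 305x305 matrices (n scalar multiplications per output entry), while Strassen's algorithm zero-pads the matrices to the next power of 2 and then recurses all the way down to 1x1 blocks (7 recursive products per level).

Matrix multiplication for 305x305 matrices:

Strassen's algorithm requires power-of-2 dimensions. Pad 305x305 to 512x512 (next power of 2).

Standard algorithm: 305^3 = 28372625 multiplications
Strassen's algorithm: 7^(log2(512)) = 7^9 = 40353607 multiplications
Difference: 28372625 - 40353607 = -11980982 (Strassen uses MORE here due to padding overhead — for small or just-over-power-of-2 n, padding can outweigh the per-level savings)

Standard: 28372625 multiplications (305^3). Strassen: 40353607 multiplications (7^9, after padding to 512x512). Strassen reduces 8 recursive multiplications to 7 at each level.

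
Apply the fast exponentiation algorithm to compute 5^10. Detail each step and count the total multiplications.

Computing 5^10 by squaring (build up from 5^1; each line after the first costs one multiplication):

5^1 = 5
5^2 = (5^1)^2 = 5^2 = 25
5^4 = (5^2)^2 = 25^2 = 625
5^5 = 5 * 5^4 = 5 * 625 = 3125
5^10 = (5^5)^2 = 3125^2 = 9765625

Result: 9765625
Multiplications needed: 4 (4 lines after 5^1)

5^10 = 9765625. Using exponentiation by squaring, this requires 4 multiplications. The key idea: if the exponent is even, square the half-power; if odd, multiply by the base once.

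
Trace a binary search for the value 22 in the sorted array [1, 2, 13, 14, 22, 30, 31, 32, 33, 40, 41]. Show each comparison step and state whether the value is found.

Binary search for 22 in [1, 2, 13, 14, 22, 30, 31, 32, 33, 40, 41]:

lo=0, hi=10, mid=5, arr[mid]=30 -> 30 > 22, search left half
lo=0, hi=4, mid=2, arr[mid]=13 -> 13 < 22, search right half
lo=3, hi=4, mid=3, arr[mid]=14 -> 14 < 22, search right half
lo=4, hi=4, mid=4, arr[mid]=22 -> Found target at index 4!

Binary search finds 22 at index 4 after 4 comparisons. The search repeatedly halves the search space by comparing with the middle element.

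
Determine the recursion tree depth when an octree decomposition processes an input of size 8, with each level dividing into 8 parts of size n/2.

For divide and conquer with division factor 2:

Problem sizes at each level:
Level 0: 8
Level 1: 4
Level 2: 2
Level 3: 1

The root is level 0 and the size-1 base case is level 3 (the tree spans levels 0 through 3, i.e. 4 levels counting the root), so the depth is the number of divisions: log_2(8) = 3

The recursion tree depth is log_2(8) = 3. At each level, the problem size is divided by 2, so it takes 3 divisions to reduce to a base case of size 1. The algorithm makes 8 recursive calls at each level.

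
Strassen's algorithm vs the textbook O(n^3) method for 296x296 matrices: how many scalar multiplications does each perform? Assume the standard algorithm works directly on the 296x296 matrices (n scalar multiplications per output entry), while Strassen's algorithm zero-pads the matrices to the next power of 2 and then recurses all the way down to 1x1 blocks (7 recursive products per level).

Matrix multiplication for 296x296 matrices:

Strassen's algorithm requires power-of-2 dimensions. Pad 296x296 to 512x512 (next power of 2).

Standard algorithm: 296^3 = 25934336 multiplications
Strassen's algorithm: 7^(log2(512)) = 7^9 = 40353607 multiplications
Difference: 25934336 - 40353607 = -14419271 (Strassen uses MORE here due to padding overhead — for small or just-over-power-of-2 n, padding can outweigh the per-level savings)

Standard: 25934336 multiplications (296^3). Strassen: 40353607 multiplications (7^9, after padding to 512x512). Strassen reduces 8 recursive multiplications to 7 at each level.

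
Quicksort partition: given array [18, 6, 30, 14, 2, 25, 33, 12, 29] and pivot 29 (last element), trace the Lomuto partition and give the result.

Lomuto partition with pivot = 29:

Initial array: [18, 6, 30, 14, 2, 25, 33, 12, 29]

arr[0]=18 <= 29: swap with position 0, array becomes [18, 6, 30, 14, 2, 25, 33, 12, 29]
arr[1]=6 <= 29: swap with position 1, array becomes [18, 6, 30, 14, 2, 25, 33, 12, 29]
arr[2]=30 > 29: no swap
arr[3]=14 <= 29: swap with position 2, array becomes [18, 6, 14, 30, 2, 25, 33, 12, 29]
arr[4]=2 <= 29: swap with position 3, array becomes [18, 6, 14, 2, 30, 25, 33, 12, 29]
arr[5]=25 <= 29: swap with position 4, array becomes [18, 6, 14, 2, 25, 30, 33, 12, 29]
arr[6]=33 > 29: no swap
arr[7]=12 <= 29: swap with position 5, array becomes [18, 6, 14, 2, 25, 12, 33, 30, 29]

Place pivot at position 6: [18, 6, 14, 2, 25, 12, 29, 30, 33]
Pivot position: 6

After partitioning with pivot 29, the array becomes [18, 6, 14, 2, 25, 12, 29, 30, 33]. The pivot is placed at index 6. All elements to the left of the pivot are <= 29, and all elements to the right are > 29.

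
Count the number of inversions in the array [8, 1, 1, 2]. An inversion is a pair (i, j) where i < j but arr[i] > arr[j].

Finding inversions in [8, 1, 1, 2]:

(0, 1): arr[0]=8 > arr[1]=1
(0, 2): arr[0]=8 > arr[2]=1
(0, 3): arr[0]=8 > arr[3]=2

Total inversions: 3

The array has 3 inversion(s): (0,1), (0,2), (0,3). Each pair (i,j) satisfies i < j and arr[i] > arr[j].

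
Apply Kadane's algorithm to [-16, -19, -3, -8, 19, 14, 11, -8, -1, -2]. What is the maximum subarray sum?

Using Kadane's algorithm on [-16, -19, -3, -8, 19, 14, 11, -8, -1, -2]:

Scanning through the array:
Position 1 (value -19): max_ending_here = -19, max_so_far = -16
Position 2 (value -3): max_ending_here = -3, max_so_far = -3
Position 3 (value -8): max_ending_here = -8, max_so_far = -3
Position 4 (value 19): max_ending_here = 19, max_so_far = 19
Position 5 (value 14): max_ending_here = 33, max_so_far = 33
Position 6 (value 11): max_ending_here = 44, max_so_far = 44
Position 7 (value -8): max_ending_here = 36, max_so_far = 44
Position 8 (value -1): max_ending_here = 35, max_so_far = 44
Position 9 (value -2): max_ending_here = 33, max_so_far = 44

Maximum subarray: [19, 14, 11]
Maximum sum: 44

The maximum subarray is [19, 14, 11] with sum 44. This subarray runs from index 4 to index 6.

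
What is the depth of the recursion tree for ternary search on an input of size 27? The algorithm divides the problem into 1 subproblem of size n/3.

For divide and conquer with division factor 3:

Problem sizes at each level:
Level 0: 27
Level 1: 9
Level 2: 3
Level 3: 1

The root is level 0 and the size-1 base case is level 3 (the tree spans levels 0 through 3, i.e. 4 levels counting the root), so the depth is the number of divisions: log_3(27) = 3

The recursion tree depth is log_3(27) = 3. At each level, the problem size is divided by 3, so it takes 3 divisions to reduce to a base case of size 1. The algorithm makes 1 recursive call at each level.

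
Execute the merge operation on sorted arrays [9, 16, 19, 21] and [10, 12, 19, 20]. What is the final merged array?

Merging process:

Compare 9 vs 10: take 9 from left. Merged: [9]
Compare 16 vs 10: take 10 from right. Merged: [9, 10]
Compare 16 vs 12: take 12 from right. Merged: [9, 10, 12]
Compare 16 vs 19: take 16 from left. Merged: [9, 10, 12, 16]
Compare 19 vs 19: take 19 from left. Merged: [9, 10, 12, 16, 19]
Compare 21 vs 19: take 19 from right. Merged: [9, 10, 12, 16, 19, 19]
Compare 21 vs 20: take 20 from right. Merged: [9, 10, 12, 16, 19, 19, 20]
Append remaining from left: [21]. Merged: [9, 10, 12, 16, 19, 19, 20, 21]

Final merged array: [9, 10, 12, 16, 19, 19, 20, 21]
Total comparisons: 7

The merged array is [9, 10, 12, 16, 19, 19, 20, 21], requiring 7 comparisons. The merge step runs in O(n) time where n is the total number of elements.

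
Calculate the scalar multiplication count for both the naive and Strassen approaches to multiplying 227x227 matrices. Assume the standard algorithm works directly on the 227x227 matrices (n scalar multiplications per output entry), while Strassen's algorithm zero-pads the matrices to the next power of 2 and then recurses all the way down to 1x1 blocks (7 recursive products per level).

Matrix multiplication for 227x227 matrices:

Strassen's algorithm requires power-of-2 dimensions. Pad 227x227 to 256x256 (next power of 2).

Standard algorithm: 227^3 = 11697083 multiplications
Strassen's algorithm: 7^(log2(256)) = 7^8 = 5764801 multiplications
Savings: 11697083 - 5764801 = 5932282 multiplications

Standard: 11697083 multiplications (227^3). Strassen: 5764801 multiplications (7^8, after padding to 256x256). Strassen reduces 8 recursive multiplications to 7 at each level.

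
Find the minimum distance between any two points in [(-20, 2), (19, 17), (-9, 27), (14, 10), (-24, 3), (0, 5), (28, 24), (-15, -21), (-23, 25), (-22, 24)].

Computing all pairwise distances among 10 points:

d((-20, 2), (19, 17)) = 41.7852
d((-20, 2), (-9, 27)) = 27.313
d((-20, 2), (14, 10)) = 34.9285
d((-20, 2), (-24, 3)) = 4.1231
d((-20, 2), (0, 5)) = 20.2237
d((-20, 2), (28, 24)) = 52.8015
d((-20, 2), (-15, -21)) = 23.5372
d((-20, 2), (-23, 25)) = 23.1948
d((-20, 2), (-22, 24)) = 22.0907
d((19, 17), (-9, 27)) = 29.7321
d((19, 17), (14, 10)) = 8.6023
d((19, 17), (-24, 3)) = 45.2217
d((19, 17), (0, 5)) = 22.4722
d((19, 17), (28, 24)) = 11.4018
d((19, 17), (-15, -21)) = 50.9902
d((19, 17), (-23, 25)) = 42.7551
d((19, 17), (-22, 24)) = 41.5933
d((-9, 27), (14, 10)) = 28.6007
d((-9, 27), (-24, 3)) = 28.3019
d((-9, 27), (0, 5)) = 23.7697
d((-9, 27), (28, 24)) = 37.1214
d((-9, 27), (-15, -21)) = 48.3735
d((-9, 27), (-23, 25)) = 14.1421
d((-9, 27), (-22, 24)) = 13.3417
d((14, 10), (-24, 3)) = 38.6394
d((14, 10), (0, 5)) = 14.8661
d((14, 10), (28, 24)) = 19.799
d((14, 10), (-15, -21)) = 42.45
d((14, 10), (-23, 25)) = 39.9249
d((14, 10), (-22, 24)) = 38.6264
d((-24, 3), (0, 5)) = 24.0832
d((-24, 3), (28, 24)) = 56.0803
d((-24, 3), (-15, -21)) = 25.632
d((-24, 3), (-23, 25)) = 22.0227
d((-24, 3), (-22, 24)) = 21.095
d((0, 5), (28, 24)) = 33.8378
d((0, 5), (-15, -21)) = 30.0167
d((0, 5), (-23, 25)) = 30.4795
d((0, 5), (-22, 24)) = 29.0689
d((28, 24), (-15, -21)) = 62.2415
d((28, 24), (-23, 25)) = 51.0098
d((28, 24), (-22, 24)) = 50.0
d((-15, -21), (-23, 25)) = 46.6905
d((-15, -21), (-22, 24)) = 45.5412
d((-23, 25), (-22, 24)) = 1.4142 <-- minimum

Closest pair: (-23, 25) and (-22, 24) with distance 1.4142

The closest pair is (-23, 25) and (-22, 24) with Euclidean distance 1.4142. For 10 points, brute-force pairwise comparison is shown above. For large n, the divide-and-conquer algorithm (sort by x, recurse on halves, check the dividing strip) achieves O(n log n).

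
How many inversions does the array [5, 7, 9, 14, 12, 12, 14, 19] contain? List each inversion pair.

Finding inversions in [5, 7, 9, 14, 12, 12, 14, 19]:

(3, 4): arr[3]=14 > arr[4]=12
(3, 5): arr[3]=14 > arr[5]=12

Total inversions: 2

The array has 2 inversion(s): (3,4), (3,5). Each pair (i,j) satisfies i < j and arr[i] > arr[j].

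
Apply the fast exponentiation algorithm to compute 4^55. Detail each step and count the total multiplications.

Computing 4^55 by squaring (build up from 4^1; each line after the first costs one multiplication):

4^1 = 4
4^2 = (4^1)^2 = 4^2 = 16
4^3 = 4 * 4^2 = 4 * 16 = 64
4^6 = (4^3)^2 = 64^2 = 4096
4^12 = (4^6)^2 = 4096^2 = 16777216
4^13 = 4 * 4^12 = 4 * 16777216 = 67108864
4^26 = (4^13)^2 = 67108864^2 = 4503599627370496
4^27 = 4 * 4^26 = 4 * 4503599627370496 = 18014398509481984
4^54 = (4^27)^2 = 18014398509481984^2 = 324518553658426726783156020576256
4^55 = 4 * 4^54 = 4 * 324518553658426726783156020576256 = 1298074214633706907132624082305024

Result: 1298074214633706907132624082305024
Multiplications needed: 9 (9 lines after 4^1)

4^55 = 1298074214633706907132624082305024. Using exponentiation by squaring, this requires 9 multiplications. The key idea: if the exponent is even, square the half-power; if odd, multiply by the base once.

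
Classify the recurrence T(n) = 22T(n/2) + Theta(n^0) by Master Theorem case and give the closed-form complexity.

Master Theorem for T(n) = 22T(n/2) + O(n^0):

a = 22, b = 2, c = 0
log_b(a) = log_2(22) = 4.4594

Case 1: c = 0 < log_2(22) = 4.4594
T(n) = O(n^(log_2 22))

For T(n) = 22T(n/2) + O(n^0): log_2(22) = 4.4594. This is Case 1 of the Master Theorem (c < log_b(a), work dominated by leaves), giving O(n^(log_2 22)).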